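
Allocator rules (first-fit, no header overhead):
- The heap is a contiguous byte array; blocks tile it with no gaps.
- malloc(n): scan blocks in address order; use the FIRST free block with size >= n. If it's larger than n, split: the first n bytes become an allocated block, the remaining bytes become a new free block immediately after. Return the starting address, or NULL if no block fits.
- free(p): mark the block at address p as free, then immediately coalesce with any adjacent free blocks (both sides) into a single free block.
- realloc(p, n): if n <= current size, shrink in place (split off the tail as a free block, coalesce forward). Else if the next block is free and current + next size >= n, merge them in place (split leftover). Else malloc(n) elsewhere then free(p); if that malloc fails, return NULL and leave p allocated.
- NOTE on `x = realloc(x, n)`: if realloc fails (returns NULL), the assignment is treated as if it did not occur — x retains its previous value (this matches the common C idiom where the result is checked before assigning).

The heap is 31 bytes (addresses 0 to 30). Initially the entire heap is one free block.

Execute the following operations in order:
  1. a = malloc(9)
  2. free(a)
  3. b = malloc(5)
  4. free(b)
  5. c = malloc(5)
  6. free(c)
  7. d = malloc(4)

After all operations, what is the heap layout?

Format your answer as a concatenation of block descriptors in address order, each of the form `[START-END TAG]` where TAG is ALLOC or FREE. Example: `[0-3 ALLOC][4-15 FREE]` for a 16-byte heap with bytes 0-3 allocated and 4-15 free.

Op 1: a = malloc(9) -> a = 0; heap: [0-8 ALLOC][9-30 FREE]
Op 2: free(a) -> (freed a); heap: [0-30 FREE]
Op 3: b = malloc(5) -> b = 0; heap: [0-4 ALLOC][5-30 FREE]
Op 4: free(b) -> (freed b); heap: [0-30 FREE]
Op 5: c = malloc(5) -> c = 0; heap: [0-4 ALLOC][5-30 FREE]
Op 6: free(c) -> (freed c); heap: [0-30 FREE]
Op 7: d = malloc(4) -> d = 0; heap: [0-3 ALLOC][4-30 FREE]

Answer: [0-3 ALLOC][4-30 FREE]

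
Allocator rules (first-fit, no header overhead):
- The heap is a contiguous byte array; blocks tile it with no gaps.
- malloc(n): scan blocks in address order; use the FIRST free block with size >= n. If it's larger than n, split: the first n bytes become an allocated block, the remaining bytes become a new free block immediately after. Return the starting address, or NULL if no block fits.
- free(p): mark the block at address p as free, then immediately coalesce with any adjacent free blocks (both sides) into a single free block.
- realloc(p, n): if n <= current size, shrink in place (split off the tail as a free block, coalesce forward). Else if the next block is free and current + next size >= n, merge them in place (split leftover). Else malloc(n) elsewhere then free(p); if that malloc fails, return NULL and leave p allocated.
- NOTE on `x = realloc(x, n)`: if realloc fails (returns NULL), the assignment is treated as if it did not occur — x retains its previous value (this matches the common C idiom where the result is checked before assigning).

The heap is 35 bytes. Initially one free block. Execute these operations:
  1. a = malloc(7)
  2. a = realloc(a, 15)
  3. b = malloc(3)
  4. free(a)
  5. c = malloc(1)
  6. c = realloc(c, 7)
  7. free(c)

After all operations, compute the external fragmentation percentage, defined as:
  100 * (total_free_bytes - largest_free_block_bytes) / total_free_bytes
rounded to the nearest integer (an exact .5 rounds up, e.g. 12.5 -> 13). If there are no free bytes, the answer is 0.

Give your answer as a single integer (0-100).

Op 1: a = malloc(7) -> a = 0; heap: [0-6 ALLOC][7-34 FREE]
Op 2: a = realloc(a, 15) -> a = 0; heap: [0-14 ALLOC][15-34 FREE]
Op 3: b = malloc(3) -> b = 15; heap: [0-14 ALLOC][15-17 ALLOC][18-34 FREE]
Op 4: free(a) -> (freed a); heap: [0-14 FREE][15-17 ALLOC][18-34 FREE]
Op 5: c = malloc(1) -> c = 0; heap: [0-0 ALLOC][1-14 FREE][15-17 ALLOC][18-34 FREE]
Op 6: c = realloc(c, 7) -> c = 0; heap: [0-6 ALLOC][7-14 FREE][15-17 ALLOC][18-34 FREE]
Op 7: free(c) -> (freed c); heap: [0-14 FREE][15-17 ALLOC][18-34 FREE]
Free blocks: [15 17] total_free=32 largest=17 -> 100*(32-17)/32 = 1500/32 = 46.875 -> rounds to 47

Answer: 47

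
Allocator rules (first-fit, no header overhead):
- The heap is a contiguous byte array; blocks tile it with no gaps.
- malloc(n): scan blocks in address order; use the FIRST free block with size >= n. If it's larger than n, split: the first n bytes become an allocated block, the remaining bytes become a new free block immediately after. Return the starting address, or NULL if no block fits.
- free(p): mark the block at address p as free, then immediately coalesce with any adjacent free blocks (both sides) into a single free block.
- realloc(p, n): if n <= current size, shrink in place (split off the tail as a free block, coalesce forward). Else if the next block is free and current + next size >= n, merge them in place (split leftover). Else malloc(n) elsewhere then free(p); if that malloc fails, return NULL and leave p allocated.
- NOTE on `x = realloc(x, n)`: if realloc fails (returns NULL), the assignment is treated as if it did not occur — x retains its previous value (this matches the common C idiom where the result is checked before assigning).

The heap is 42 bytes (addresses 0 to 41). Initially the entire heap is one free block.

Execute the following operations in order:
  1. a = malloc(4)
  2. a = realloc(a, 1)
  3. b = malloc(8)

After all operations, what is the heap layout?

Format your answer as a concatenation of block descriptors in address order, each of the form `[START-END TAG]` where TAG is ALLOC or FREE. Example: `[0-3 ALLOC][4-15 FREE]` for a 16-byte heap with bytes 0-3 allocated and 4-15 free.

Answer: [0-0 ALLOC][1-8 ALLOC][9-41 FREE]

Derivation:
Op 1: a = malloc(4) -> a = 0; heap: [0-3 ALLOC][4-41 FREE]
Op 2: a = realloc(a, 1) -> a = 0; heap: [0-0 ALLOC][1-41 FREE]
Op 3: b = malloc(8) -> b = 1; heap: [0-0 ALLOC][1-8 ALLOC][9-41 FREE]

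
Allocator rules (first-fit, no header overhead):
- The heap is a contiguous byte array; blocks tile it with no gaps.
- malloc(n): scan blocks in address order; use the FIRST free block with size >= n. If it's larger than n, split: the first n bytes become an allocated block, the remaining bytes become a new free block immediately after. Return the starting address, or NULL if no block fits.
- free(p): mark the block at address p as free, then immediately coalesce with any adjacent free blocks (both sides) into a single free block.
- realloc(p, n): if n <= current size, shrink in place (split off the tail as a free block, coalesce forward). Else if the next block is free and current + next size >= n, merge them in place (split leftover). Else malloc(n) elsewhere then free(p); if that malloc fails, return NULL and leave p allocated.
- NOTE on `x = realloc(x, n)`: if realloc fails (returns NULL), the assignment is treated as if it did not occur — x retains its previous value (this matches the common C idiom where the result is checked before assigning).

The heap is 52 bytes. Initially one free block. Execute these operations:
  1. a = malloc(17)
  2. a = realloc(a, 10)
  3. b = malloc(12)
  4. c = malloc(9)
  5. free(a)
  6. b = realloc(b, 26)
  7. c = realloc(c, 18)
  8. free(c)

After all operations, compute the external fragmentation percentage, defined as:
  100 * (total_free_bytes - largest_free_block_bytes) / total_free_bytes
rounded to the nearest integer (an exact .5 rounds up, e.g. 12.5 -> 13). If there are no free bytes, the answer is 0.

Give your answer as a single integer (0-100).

Op 1: a = malloc(17) -> a = 0; heap: [0-16 ALLOC][17-51 FREE]
Op 2: a = realloc(a, 10) -> a = 0; heap: [0-9 ALLOC][10-51 FREE]
Op 3: b = malloc(12) -> b = 10; heap: [0-9 ALLOC][10-21 ALLOC][22-51 FREE]
Op 4: c = malloc(9) -> c = 22; heap: [0-9 ALLOC][10-21 ALLOC][22-30 ALLOC][31-51 FREE]
Op 5: free(a) -> (freed a); heap: [0-9 FREE][10-21 ALLOC][22-30 ALLOC][31-51 FREE]
Op 6: b = realloc(b, 26) -> NULL (b unchanged); heap: [0-9 FREE][10-21 ALLOC][22-30 ALLOC][31-51 FREE]
Op 7: c = realloc(c, 18) -> c = 22; heap: [0-9 FREE][10-21 ALLOC][22-39 ALLOC][40-51 FREE]
Op 8: free(c) -> (freed c); heap: [0-9 FREE][10-21 ALLOC][22-51 FREE]
Free blocks: [10 30] total_free=40 largest=30 -> 100*(40-30)/40 = 1000/40 = 25

Answer: 25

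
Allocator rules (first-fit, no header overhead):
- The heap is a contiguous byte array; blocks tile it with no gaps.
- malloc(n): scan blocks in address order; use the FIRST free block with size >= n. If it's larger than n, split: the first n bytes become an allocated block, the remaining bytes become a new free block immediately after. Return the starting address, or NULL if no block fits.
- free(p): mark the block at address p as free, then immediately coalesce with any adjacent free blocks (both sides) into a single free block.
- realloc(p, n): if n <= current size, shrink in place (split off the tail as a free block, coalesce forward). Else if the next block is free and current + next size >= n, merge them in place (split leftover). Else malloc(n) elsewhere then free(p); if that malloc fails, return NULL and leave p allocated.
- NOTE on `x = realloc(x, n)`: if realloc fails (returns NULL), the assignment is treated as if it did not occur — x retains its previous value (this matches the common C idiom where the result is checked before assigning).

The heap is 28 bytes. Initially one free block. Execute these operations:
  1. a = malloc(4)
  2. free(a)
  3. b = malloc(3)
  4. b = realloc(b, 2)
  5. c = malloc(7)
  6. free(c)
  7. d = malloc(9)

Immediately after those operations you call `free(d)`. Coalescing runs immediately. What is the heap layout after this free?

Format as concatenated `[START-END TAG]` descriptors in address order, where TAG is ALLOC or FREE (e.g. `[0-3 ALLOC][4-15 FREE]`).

Op 1: a = malloc(4) -> a = 0; heap: [0-3 ALLOC][4-27 FREE]
Op 2: free(a) -> (freed a); heap: [0-27 FREE]
Op 3: b = malloc(3) -> b = 0; heap: [0-2 ALLOC][3-27 FREE]
Op 4: b = realloc(b, 2) -> b = 0; heap: [0-1 ALLOC][2-27 FREE]
Op 5: c = malloc(7) -> c = 2; heap: [0-1 ALLOC][2-8 ALLOC][9-27 FREE]
Op 6: free(c) -> (freed c); heap: [0-1 ALLOC][2-27 FREE]
Op 7: d = malloc(9) -> d = 2; heap: [0-1 ALLOC][2-10 ALLOC][11-27 FREE]
free(d): d = 2 -> block [2-10 ALLOC]; mark free, coalesce with adjacent free neighbors -> [0-1 ALLOC][2-27 FREE]

Answer: [0-1 ALLOC][2-27 FREE]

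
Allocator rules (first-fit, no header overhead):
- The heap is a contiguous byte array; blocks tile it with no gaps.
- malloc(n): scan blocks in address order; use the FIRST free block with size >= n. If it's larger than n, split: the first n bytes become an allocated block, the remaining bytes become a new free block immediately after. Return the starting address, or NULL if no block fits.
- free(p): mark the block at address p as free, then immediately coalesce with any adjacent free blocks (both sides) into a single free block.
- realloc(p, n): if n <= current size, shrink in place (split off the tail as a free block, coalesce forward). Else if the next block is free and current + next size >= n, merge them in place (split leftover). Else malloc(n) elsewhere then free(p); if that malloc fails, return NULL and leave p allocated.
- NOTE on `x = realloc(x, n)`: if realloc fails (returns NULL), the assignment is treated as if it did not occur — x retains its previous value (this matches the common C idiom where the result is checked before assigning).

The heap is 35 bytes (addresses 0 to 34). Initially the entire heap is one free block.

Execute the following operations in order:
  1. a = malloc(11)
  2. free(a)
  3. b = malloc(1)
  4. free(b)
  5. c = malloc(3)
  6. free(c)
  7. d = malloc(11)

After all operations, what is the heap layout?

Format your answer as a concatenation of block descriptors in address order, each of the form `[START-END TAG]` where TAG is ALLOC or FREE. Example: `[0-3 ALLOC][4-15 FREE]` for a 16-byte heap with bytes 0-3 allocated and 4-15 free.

Op 1: a = malloc(11) -> a = 0; heap: [0-10 ALLOC][11-34 FREE]
Op 2: free(a) -> (freed a); heap: [0-34 FREE]
Op 3: b = malloc(1) -> b = 0; heap: [0-0 ALLOC][1-34 FREE]
Op 4: free(b) -> (freed b); heap: [0-34 FREE]
Op 5: c = malloc(3) -> c = 0; heap: [0-2 ALLOC][3-34 FREE]
Op 6: free(c) -> (freed c); heap: [0-34 FREE]
Op 7: d = malloc(11) -> d = 0; heap: [0-10 ALLOC][11-34 FREE]

Answer: [0-10 ALLOC][11-34 FREE]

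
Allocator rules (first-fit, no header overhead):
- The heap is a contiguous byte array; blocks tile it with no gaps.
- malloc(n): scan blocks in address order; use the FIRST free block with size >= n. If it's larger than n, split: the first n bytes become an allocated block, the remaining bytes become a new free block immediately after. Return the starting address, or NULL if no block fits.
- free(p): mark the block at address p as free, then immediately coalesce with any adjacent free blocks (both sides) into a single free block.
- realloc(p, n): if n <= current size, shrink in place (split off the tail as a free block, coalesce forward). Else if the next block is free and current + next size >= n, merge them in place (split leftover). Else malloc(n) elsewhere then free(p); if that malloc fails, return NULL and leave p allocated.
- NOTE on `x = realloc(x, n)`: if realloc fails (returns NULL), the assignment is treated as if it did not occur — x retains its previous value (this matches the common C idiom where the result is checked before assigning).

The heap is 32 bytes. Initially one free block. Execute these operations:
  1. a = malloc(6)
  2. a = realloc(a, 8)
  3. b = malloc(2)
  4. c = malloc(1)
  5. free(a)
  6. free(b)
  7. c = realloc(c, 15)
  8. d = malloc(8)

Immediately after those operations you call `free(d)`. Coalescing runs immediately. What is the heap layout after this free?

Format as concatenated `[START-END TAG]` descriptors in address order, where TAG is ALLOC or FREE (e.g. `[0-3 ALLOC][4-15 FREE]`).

Op 1: a = malloc(6) -> a = 0; heap: [0-5 ALLOC][6-31 FREE]
Op 2: a = realloc(a, 8) -> a = 0; heap: [0-7 ALLOC][8-31 FREE]
Op 3: b = malloc(2) -> b = 8; heap: [0-7 ALLOC][8-9 ALLOC][10-31 FREE]
Op 4: c = malloc(1) -> c = 10; heap: [0-7 ALLOC][8-9 ALLOC][10-10 ALLOC][11-31 FREE]
Op 5: free(a) -> (freed a); heap: [0-7 FREE][8-9 ALLOC][10-10 ALLOC][11-31 FREE]
Op 6: free(b) -> (freed b); heap: [0-9 FREE][10-10 ALLOC][11-31 FREE]
Op 7: c = realloc(c, 15) -> c = 10; heap: [0-9 FREE][10-24 ALLOC][25-31 FREE]
Op 8: d = malloc(8) -> d = 0; heap: [0-7 ALLOC][8-9 FREE][10-24 ALLOC][25-31 FREE]
free(d): d = 0 -> block [0-7 ALLOC]; mark free, coalesce with adjacent free neighbors -> [0-9 FREE][10-24 ALLOC][25-31 FREE]

Answer: [0-9 FREE][10-24 ALLOC][25-31 FREE]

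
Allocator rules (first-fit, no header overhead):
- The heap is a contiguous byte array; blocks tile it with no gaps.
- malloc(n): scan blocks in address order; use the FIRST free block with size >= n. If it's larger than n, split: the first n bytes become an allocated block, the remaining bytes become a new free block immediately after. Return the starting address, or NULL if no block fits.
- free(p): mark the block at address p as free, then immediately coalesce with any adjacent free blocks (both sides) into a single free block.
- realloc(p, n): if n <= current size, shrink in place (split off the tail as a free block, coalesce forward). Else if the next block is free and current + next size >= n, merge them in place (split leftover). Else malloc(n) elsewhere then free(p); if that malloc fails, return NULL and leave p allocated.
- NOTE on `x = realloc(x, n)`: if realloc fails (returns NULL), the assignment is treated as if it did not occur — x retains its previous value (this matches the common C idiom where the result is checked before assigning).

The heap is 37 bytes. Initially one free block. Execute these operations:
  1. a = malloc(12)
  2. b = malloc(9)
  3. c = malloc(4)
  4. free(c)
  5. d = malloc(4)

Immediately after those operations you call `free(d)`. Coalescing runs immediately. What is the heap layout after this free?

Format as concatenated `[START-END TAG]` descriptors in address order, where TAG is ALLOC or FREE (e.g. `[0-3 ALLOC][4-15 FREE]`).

Answer: [0-11 ALLOC][12-20 ALLOC][21-36 FREE]

Derivation:
Op 1: a = malloc(12) -> a = 0; heap: [0-11 ALLOC][12-36 FREE]
Op 2: b = malloc(9) -> b = 12; heap: [0-11 ALLOC][12-20 ALLOC][21-36 FREE]
Op 3: c = malloc(4) -> c = 21; heap: [0-11 ALLOC][12-20 ALLOC][21-24 ALLOC][25-36 FREE]
Op 4: free(c) -> (freed c); heap: [0-11 ALLOC][12-20 ALLOC][21-36 FREE]
Op 5: d = malloc(4) -> d = 21; heap: [0-11 ALLOC][12-20 ALLOC][21-24 ALLOC][25-36 FREE]
free(d): d = 21 -> block [21-24 ALLOC]; mark free, coalesce with adjacent free neighbors -> [0-11 ALLOC][12-20 ALLOC][21-36 FREE]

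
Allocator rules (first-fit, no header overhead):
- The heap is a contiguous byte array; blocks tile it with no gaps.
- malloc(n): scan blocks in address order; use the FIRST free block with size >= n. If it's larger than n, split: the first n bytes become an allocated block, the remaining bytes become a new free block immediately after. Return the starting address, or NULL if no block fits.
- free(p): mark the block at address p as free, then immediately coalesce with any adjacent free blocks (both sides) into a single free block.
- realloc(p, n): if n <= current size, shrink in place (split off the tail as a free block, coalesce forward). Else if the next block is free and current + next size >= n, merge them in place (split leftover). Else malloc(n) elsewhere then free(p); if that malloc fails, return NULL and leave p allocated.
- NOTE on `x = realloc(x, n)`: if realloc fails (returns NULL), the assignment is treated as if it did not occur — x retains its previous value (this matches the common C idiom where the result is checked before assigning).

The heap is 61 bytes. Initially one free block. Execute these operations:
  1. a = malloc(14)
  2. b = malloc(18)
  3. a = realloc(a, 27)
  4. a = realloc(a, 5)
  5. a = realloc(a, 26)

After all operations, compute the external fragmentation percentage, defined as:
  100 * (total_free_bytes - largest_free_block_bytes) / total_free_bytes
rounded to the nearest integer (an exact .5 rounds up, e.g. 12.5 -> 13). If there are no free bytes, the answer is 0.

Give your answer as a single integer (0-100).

Answer: 18

Derivation:
Op 1: a = malloc(14) -> a = 0; heap: [0-13 ALLOC][14-60 FREE]
Op 2: b = malloc(18) -> b = 14; heap: [0-13 ALLOC][14-31 ALLOC][32-60 FREE]
Op 3: a = realloc(a, 27) -> a = 32; heap: [0-13 FREE][14-31 ALLOC][32-58 ALLOC][59-60 FREE]
Op 4: a = realloc(a, 5) -> a = 32; heap: [0-13 FREE][14-31 ALLOC][32-36 ALLOC][37-60 FREE]
Op 5: a = realloc(a, 26) -> a = 32; heap: [0-13 FREE][14-31 ALLOC][32-57 ALLOC][58-60 FREE]
Free blocks: [14 3] total_free=17 largest=14 -> 100*(17-14)/17 = 300/17 ≈ 17.647 -> rounds to 18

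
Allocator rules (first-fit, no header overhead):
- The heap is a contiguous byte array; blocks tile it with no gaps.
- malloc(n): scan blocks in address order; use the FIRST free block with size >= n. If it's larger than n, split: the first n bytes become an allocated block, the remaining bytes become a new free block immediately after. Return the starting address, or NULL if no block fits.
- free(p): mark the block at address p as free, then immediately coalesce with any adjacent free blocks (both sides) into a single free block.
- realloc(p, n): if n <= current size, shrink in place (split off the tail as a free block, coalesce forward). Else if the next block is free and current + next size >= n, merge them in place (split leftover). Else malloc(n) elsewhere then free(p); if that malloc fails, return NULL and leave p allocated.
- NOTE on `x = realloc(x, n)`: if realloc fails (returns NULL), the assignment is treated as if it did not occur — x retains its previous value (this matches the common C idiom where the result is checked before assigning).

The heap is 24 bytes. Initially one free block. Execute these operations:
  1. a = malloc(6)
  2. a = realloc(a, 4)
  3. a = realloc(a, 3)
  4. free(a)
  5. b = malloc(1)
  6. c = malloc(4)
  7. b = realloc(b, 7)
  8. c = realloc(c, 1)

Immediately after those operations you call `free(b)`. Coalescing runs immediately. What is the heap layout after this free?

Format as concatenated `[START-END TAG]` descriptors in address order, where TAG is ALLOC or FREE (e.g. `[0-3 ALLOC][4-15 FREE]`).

Op 1: a = malloc(6) -> a = 0; heap: [0-5 ALLOC][6-23 FREE]
Op 2: a = realloc(a, 4) -> a = 0; heap: [0-3 ALLOC][4-23 FREE]
Op 3: a = realloc(a, 3) -> a = 0; heap: [0-2 ALLOC][3-23 FREE]
Op 4: free(a) -> (freed a); heap: [0-23 FREE]
Op 5: b = malloc(1) -> b = 0; heap: [0-0 ALLOC][1-23 FREE]
Op 6: c = malloc(4) -> c = 1; heap: [0-0 ALLOC][1-4 ALLOC][5-23 FREE]
Op 7: b = realloc(b, 7) -> b = 5; heap: [0-0 FREE][1-4 ALLOC][5-11 ALLOC][12-23 FREE]
Op 8: c = realloc(c, 1) -> c = 1; heap: [0-0 FREE][1-1 ALLOC][2-4 FREE][5-11 ALLOC][12-23 FREE]
free(b): b = 5 -> block [5-11 ALLOC]; mark free, coalesce with adjacent free neighbors -> [0-0 FREE][1-1 ALLOC][2-23 FREE]

Answer: [0-0 FREE][1-1 ALLOC][2-23 FREE]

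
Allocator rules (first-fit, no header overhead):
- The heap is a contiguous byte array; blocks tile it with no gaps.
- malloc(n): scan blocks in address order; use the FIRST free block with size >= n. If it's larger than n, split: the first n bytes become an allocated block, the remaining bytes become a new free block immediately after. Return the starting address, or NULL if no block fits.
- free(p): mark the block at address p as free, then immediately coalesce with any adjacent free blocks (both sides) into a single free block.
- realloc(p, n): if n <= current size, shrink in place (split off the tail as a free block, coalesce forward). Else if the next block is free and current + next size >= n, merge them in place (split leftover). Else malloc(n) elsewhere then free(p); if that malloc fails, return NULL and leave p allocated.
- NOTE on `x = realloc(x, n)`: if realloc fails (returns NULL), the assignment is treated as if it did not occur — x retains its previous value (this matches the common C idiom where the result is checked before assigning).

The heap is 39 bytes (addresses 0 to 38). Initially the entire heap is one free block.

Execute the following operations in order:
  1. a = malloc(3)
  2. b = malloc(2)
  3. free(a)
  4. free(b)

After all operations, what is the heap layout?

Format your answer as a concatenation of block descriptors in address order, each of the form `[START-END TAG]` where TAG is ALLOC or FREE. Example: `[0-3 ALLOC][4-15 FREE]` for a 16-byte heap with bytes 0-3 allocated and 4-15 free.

Answer: [0-38 FREE]

Derivation:
Op 1: a = malloc(3) -> a = 0; heap: [0-2 ALLOC][3-38 FREE]
Op 2: b = malloc(2) -> b = 3; heap: [0-2 ALLOC][3-4 ALLOC][5-38 FREE]
Op 3: free(a) -> (freed a); heap: [0-2 FREE][3-4 ALLOC][5-38 FREE]
Op 4: free(b) -> (freed b); heap: [0-38 FREE]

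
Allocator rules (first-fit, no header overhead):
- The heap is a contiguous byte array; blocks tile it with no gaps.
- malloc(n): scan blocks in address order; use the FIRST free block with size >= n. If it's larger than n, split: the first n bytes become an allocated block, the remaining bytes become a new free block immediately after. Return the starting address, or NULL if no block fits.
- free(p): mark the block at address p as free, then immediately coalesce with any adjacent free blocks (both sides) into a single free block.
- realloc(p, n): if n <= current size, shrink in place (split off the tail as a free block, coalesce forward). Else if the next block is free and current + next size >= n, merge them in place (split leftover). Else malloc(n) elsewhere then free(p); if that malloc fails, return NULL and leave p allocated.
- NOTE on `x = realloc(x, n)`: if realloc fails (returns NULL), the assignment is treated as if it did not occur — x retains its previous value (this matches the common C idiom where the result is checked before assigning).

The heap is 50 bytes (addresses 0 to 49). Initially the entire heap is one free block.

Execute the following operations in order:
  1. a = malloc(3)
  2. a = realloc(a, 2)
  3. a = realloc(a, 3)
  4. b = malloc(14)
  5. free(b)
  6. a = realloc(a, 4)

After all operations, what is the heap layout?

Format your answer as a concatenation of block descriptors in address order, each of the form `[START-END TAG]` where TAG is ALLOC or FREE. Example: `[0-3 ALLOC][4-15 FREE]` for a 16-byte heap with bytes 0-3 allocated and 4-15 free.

Answer: [0-3 ALLOC][4-49 FREE]

Derivation:
Op 1: a = malloc(3) -> a = 0; heap: [0-2 ALLOC][3-49 FREE]
Op 2: a = realloc(a, 2) -> a = 0; heap: [0-1 ALLOC][2-49 FREE]
Op 3: a = realloc(a, 3) -> a = 0; heap: [0-2 ALLOC][3-49 FREE]
Op 4: b = malloc(14) -> b = 3; heap: [0-2 ALLOC][3-16 ALLOC][17-49 FREE]
Op 5: free(b) -> (freed b); heap: [0-2 ALLOC][3-49 FREE]
Op 6: a = realloc(a, 4) -> a = 0; heap: [0-3 ALLOC][4-49 FREE]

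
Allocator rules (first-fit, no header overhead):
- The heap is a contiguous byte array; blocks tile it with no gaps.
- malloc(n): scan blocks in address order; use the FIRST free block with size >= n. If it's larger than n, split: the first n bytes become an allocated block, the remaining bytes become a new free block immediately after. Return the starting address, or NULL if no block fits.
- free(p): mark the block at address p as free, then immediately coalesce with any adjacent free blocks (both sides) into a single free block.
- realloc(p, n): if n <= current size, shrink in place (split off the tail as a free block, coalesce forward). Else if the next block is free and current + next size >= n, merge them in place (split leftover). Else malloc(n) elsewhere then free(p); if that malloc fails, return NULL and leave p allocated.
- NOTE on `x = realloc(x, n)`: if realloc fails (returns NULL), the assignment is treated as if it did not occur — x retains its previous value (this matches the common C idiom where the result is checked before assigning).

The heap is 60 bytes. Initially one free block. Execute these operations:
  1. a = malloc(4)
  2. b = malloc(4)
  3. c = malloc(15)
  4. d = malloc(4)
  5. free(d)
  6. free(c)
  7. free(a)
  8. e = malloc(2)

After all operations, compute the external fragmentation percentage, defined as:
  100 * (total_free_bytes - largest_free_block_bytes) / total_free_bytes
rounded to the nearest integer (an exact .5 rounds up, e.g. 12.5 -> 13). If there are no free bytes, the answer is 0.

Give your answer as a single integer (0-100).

Answer: 4

Derivation:
Op 1: a = malloc(4) -> a = 0; heap: [0-3 ALLOC][4-59 FREE]
Op 2: b = malloc(4) -> b = 4; heap: [0-3 ALLOC][4-7 ALLOC][8-59 FREE]
Op 3: c = malloc(15) -> c = 8; heap: [0-3 ALLOC][4-7 ALLOC][8-22 ALLOC][23-59 FREE]
Op 4: d = malloc(4) -> d = 23; heap: [0-3 ALLOC][4-7 ALLOC][8-22 ALLOC][23-26 ALLOC][27-59 FREE]
Op 5: free(d) -> (freed d); heap: [0-3 ALLOC][4-7 ALLOC][8-22 ALLOC][23-59 FREE]
Op 6: free(c) -> (freed c); heap: [0-3 ALLOC][4-7 ALLOC][8-59 FREE]
Op 7: free(a) -> (freed a); heap: [0-3 FREE][4-7 ALLOC][8-59 FREE]
Op 8: e = malloc(2) -> e = 0; heap: [0-1 ALLOC][2-3 FREE][4-7 ALLOC][8-59 FREE]
Free blocks: [2 52] total_free=54 largest=52 -> 100*(54-52)/54 = 200/54 ≈ 3.704 -> rounds to 4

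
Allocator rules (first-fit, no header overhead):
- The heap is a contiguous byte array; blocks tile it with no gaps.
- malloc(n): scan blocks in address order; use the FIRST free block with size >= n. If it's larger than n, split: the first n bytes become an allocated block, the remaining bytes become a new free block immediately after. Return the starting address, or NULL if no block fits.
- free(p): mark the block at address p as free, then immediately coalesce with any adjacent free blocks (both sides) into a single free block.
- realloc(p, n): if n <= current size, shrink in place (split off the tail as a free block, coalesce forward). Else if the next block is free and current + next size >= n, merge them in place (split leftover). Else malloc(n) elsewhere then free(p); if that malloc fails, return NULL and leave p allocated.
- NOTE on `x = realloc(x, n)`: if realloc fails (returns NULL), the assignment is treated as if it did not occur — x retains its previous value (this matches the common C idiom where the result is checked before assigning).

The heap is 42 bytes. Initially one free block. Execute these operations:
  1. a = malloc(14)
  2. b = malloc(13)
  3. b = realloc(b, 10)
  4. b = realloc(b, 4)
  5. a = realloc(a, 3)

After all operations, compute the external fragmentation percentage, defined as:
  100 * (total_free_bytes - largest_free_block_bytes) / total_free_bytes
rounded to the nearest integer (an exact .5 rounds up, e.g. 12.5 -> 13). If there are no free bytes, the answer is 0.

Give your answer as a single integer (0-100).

Answer: 31

Derivation:
Op 1: a = malloc(14) -> a = 0; heap: [0-13 ALLOC][14-41 FREE]
Op 2: b = malloc(13) -> b = 14; heap: [0-13 ALLOC][14-26 ALLOC][27-41 FREE]
Op 3: b = realloc(b, 10) -> b = 14; heap: [0-13 ALLOC][14-23 ALLOC][24-41 FREE]
Op 4: b = realloc(b, 4) -> b = 14; heap: [0-13 ALLOC][14-17 ALLOC][18-41 FREE]
Op 5: a = realloc(a, 3) -> a = 0; heap: [0-2 ALLOC][3-13 FREE][14-17 ALLOC][18-41 FREE]
Free blocks: [11 24] total_free=35 largest=24 -> 100*(35-24)/35 = 1100/35 ≈ 31.429 -> rounds to 31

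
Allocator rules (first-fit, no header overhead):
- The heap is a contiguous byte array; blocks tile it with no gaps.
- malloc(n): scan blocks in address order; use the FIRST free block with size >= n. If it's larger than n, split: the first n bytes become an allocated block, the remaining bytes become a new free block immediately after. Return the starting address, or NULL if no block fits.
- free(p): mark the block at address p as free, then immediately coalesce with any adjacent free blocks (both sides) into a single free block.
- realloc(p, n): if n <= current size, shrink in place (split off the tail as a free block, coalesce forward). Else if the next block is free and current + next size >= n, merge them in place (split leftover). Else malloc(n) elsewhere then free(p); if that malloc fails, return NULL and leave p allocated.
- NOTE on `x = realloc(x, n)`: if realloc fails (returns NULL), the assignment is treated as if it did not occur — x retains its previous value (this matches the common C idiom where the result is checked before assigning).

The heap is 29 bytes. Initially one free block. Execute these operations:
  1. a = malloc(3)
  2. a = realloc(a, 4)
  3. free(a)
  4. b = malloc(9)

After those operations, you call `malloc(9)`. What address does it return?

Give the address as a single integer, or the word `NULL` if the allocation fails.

Op 1: a = malloc(3) -> a = 0; heap: [0-2 ALLOC][3-28 FREE]
Op 2: a = realloc(a, 4) -> a = 0; heap: [0-3 ALLOC][4-28 FREE]
Op 3: free(a) -> (freed a); heap: [0-28 FREE]
Op 4: b = malloc(9) -> b = 0; heap: [0-8 ALLOC][9-28 FREE]
malloc(9): first-fit scan over [0-8 ALLOC][9-28 FREE] -> 9

Answer: 9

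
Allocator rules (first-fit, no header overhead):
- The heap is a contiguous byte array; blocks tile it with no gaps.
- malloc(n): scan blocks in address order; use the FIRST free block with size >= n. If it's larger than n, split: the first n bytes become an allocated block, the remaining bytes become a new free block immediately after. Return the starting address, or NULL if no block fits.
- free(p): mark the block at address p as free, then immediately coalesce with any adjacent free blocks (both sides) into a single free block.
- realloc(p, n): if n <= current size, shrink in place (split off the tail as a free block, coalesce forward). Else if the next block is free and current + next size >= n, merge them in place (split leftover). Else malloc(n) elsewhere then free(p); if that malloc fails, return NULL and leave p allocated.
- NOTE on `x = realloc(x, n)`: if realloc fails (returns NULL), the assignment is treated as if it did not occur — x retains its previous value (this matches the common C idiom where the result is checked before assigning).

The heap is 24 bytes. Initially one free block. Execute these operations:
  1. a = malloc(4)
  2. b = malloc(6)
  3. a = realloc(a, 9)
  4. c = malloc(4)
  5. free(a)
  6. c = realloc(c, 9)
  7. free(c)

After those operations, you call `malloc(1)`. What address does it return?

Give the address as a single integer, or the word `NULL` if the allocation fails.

Op 1: a = malloc(4) -> a = 0; heap: [0-3 ALLOC][4-23 FREE]
Op 2: b = malloc(6) -> b = 4; heap: [0-3 ALLOC][4-9 ALLOC][10-23 FREE]
Op 3: a = realloc(a, 9) -> a = 10; heap: [0-3 FREE][4-9 ALLOC][10-18 ALLOC][19-23 FREE]
Op 4: c = malloc(4) -> c = 0; heap: [0-3 ALLOC][4-9 ALLOC][10-18 ALLOC][19-23 FREE]
Op 5: free(a) -> (freed a); heap: [0-3 ALLOC][4-9 ALLOC][10-23 FREE]
Op 6: c = realloc(c, 9) -> c = 10; heap: [0-3 FREE][4-9 ALLOC][10-18 ALLOC][19-23 FREE]
Op 7: free(c) -> (freed c); heap: [0-3 FREE][4-9 ALLOC][10-23 FREE]
malloc(1): first-fit scan over [0-3 FREE][4-9 ALLOC][10-23 FREE] -> 0

Answer: 0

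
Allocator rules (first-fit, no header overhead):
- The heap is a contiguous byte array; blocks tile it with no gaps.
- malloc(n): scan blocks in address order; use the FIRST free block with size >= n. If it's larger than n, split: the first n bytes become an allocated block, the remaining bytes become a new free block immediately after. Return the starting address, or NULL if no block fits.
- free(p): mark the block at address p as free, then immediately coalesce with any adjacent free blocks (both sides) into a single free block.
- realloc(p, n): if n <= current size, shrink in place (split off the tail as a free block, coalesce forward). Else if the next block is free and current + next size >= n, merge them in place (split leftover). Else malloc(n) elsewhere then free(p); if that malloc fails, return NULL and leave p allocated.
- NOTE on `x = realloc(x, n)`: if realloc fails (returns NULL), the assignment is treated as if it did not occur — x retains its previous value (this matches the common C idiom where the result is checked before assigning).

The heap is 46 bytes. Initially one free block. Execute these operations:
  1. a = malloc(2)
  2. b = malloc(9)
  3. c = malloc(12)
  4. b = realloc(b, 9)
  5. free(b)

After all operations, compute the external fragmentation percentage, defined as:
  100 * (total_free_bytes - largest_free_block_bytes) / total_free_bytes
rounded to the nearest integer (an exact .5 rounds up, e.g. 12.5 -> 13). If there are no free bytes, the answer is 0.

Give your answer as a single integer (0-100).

Answer: 28

Derivation:
Op 1: a = malloc(2) -> a = 0; heap: [0-1 ALLOC][2-45 FREE]
Op 2: b = malloc(9) -> b = 2; heap: [0-1 ALLOC][2-10 ALLOC][11-45 FREE]
Op 3: c = malloc(12) -> c = 11; heap: [0-1 ALLOC][2-10 ALLOC][11-22 ALLOC][23-45 FREE]
Op 4: b = realloc(b, 9) -> b = 2; heap: [0-1 ALLOC][2-10 ALLOC][11-22 ALLOC][23-45 FREE]
Op 5: free(b) -> (freed b); heap: [0-1 ALLOC][2-10 FREE][11-22 ALLOC][23-45 FREE]
Free blocks: [9 23] total_free=32 largest=23 -> 100*(32-23)/32 = 900/32 = 28.125 -> rounds to 28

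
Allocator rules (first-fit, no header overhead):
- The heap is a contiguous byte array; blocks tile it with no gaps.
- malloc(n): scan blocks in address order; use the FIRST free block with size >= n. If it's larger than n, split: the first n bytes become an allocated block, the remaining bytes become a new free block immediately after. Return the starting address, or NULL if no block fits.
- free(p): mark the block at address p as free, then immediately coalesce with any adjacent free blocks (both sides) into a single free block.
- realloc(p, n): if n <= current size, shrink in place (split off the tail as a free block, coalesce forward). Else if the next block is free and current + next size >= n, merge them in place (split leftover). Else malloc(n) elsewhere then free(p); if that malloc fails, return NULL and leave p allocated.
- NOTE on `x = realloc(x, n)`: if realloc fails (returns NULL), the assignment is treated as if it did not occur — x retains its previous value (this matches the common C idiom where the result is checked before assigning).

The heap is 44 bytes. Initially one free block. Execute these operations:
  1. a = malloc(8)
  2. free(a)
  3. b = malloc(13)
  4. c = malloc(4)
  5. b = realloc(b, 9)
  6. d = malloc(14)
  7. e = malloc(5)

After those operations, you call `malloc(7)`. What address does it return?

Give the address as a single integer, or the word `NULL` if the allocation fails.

Answer: 36

Derivation:
Op 1: a = malloc(8) -> a = 0; heap: [0-7 ALLOC][8-43 FREE]
Op 2: free(a) -> (freed a); heap: [0-43 FREE]
Op 3: b = malloc(13) -> b = 0; heap: [0-12 ALLOC][13-43 FREE]
Op 4: c = malloc(4) -> c = 13; heap: [0-12 ALLOC][13-16 ALLOC][17-43 FREE]
Op 5: b = realloc(b, 9) -> b = 0; heap: [0-8 ALLOC][9-12 FREE][13-16 ALLOC][17-43 FREE]
Op 6: d = malloc(14) -> d = 17; heap: [0-8 ALLOC][9-12 FREE][13-16 ALLOC][17-30 ALLOC][31-43 FREE]
Op 7: e = malloc(5) -> e = 31; heap: [0-8 ALLOC][9-12 FREE][13-16 ALLOC][17-30 ALLOC][31-35 ALLOC][36-43 FREE]
malloc(7): first-fit scan over [0-8 ALLOC][9-12 FREE][13-16 ALLOC][17-30 ALLOC][31-35 ALLOC][36-43 FREE] -> 36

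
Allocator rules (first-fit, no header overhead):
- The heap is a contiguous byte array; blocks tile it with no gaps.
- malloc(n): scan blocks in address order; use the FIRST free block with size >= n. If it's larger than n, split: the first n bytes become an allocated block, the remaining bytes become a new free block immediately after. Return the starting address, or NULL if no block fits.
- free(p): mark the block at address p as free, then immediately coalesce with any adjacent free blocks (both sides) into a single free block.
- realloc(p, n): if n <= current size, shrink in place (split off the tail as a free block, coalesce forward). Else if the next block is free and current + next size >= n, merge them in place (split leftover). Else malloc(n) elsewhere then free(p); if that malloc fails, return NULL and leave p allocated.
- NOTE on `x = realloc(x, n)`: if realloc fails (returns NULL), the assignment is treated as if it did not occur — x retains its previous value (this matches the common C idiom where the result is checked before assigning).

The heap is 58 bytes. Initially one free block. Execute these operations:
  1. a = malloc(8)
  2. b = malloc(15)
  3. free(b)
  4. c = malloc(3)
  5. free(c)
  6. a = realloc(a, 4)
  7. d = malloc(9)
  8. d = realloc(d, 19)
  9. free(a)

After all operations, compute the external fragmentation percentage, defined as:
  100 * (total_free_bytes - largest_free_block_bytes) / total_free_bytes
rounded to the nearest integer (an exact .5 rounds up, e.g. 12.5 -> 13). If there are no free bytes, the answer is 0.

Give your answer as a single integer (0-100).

Op 1: a = malloc(8) -> a = 0; heap: [0-7 ALLOC][8-57 FREE]
Op 2: b = malloc(15) -> b = 8; heap: [0-7 ALLOC][8-22 ALLOC][23-57 FREE]
Op 3: free(b) -> (freed b); heap: [0-7 ALLOC][8-57 FREE]
Op 4: c = malloc(3) -> c = 8; heap: [0-7 ALLOC][8-10 ALLOC][11-57 FREE]
Op 5: free(c) -> (freed c); heap: [0-7 ALLOC][8-57 FREE]
Op 6: a = realloc(a, 4) -> a = 0; heap: [0-3 ALLOC][4-57 FREE]
Op 7: d = malloc(9) -> d = 4; heap: [0-3 ALLOC][4-12 ALLOC][13-57 FREE]
Op 8: d = realloc(d, 19) -> d = 4; heap: [0-3 ALLOC][4-22 ALLOC][23-57 FREE]
Op 9: free(a) -> (freed a); heap: [0-3 FREE][4-22 ALLOC][23-57 FREE]
Free blocks: [4 35] total_free=39 largest=35 -> 100*(39-35)/39 = 400/39 ≈ 10.256 -> rounds to 10

Answer: 10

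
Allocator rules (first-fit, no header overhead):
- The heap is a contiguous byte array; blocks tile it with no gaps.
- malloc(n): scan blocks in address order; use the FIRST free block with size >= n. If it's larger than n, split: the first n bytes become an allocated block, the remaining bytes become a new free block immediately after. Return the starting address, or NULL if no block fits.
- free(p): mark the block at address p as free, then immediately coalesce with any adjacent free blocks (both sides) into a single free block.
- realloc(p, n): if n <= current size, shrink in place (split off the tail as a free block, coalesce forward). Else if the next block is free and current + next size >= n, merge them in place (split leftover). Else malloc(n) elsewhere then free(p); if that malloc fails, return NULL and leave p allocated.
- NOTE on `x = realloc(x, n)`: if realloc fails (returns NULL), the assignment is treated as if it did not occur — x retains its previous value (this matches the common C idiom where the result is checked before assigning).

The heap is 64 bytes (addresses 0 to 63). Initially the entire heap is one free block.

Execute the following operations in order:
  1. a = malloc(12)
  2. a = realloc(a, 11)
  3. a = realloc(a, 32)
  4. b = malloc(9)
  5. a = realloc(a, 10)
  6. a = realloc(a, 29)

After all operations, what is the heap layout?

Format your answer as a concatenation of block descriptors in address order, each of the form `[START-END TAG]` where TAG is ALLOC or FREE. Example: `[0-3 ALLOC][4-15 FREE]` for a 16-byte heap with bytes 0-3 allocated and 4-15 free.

Op 1: a = malloc(12) -> a = 0; heap: [0-11 ALLOC][12-63 FREE]
Op 2: a = realloc(a, 11) -> a = 0; heap: [0-10 ALLOC][11-63 FREE]
Op 3: a = realloc(a, 32) -> a = 0; heap: [0-31 ALLOC][32-63 FREE]
Op 4: b = malloc(9) -> b = 32; heap: [0-31 ALLOC][32-40 ALLOC][41-63 FREE]
Op 5: a = realloc(a, 10) -> a = 0; heap: [0-9 ALLOC][10-31 FREE][32-40 ALLOC][41-63 FREE]
Op 6: a = realloc(a, 29) -> a = 0; heap: [0-28 ALLOC][29-31 FREE][32-40 ALLOC][41-63 FREE]

Answer: [0-28 ALLOC][29-31 FREE][32-40 ALLOC][41-63 FREE]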